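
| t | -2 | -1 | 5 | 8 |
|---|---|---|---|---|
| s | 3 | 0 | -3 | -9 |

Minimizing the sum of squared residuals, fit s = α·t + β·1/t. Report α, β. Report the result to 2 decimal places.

α = -1.02, β = 0.65

The normal system AᵀA·[α, β]ᵀ = Aᵀs is [[94, 4]; [4, 2089/1600]]·[α, β]ᵀ = [-93, -129/40]ᵀ.
det = 94·(2089/1600) − 4² = 85383/800.
α = ((-93)·(2089/1600) − 4·(-129/40))/(85383/800) = -19293/18974; β = (94·(-129/40) − 4·(-93))/(85383/800) = 6120/9487.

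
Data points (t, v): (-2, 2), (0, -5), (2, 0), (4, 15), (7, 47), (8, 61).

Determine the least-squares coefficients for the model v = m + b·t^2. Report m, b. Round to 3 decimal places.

m = -3.197, b = 1.016

Compute the Gram sums: Σ1 = 6, Σt^2 = 137, Σt^2·t^2 = 6785.
Moment sums: Σv = 120, Σt^2·v = 6455.
MᵀM·[m, b]ᵀ = Mᵀv becomes [[6, 137]; [137, 6785]]·[m, b]ᵀ = [120, 6455]ᵀ.
Eliminating b: 6785·(row 1) − 137·(row 2) gives 21941·m = 6785·120 − 137·6455 = -70135, so m = -70135/21941.
Then b = (6455 − 137·(-70135/21941))/6785 = 22290/21941.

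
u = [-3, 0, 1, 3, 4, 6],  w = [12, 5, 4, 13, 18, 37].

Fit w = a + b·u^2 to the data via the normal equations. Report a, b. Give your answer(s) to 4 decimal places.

The normal system XᵀX·[a, b]ᵀ = Xᵀw is [[6, 71]; [71, 1715]]·[a, b]ᵀ = [89, 1849]ᵀ.
Determinant 6·1715 − 71² = 5249.
a = (89·1715 − 71·1849)/5249 = 21356/5249; b = (6·1849 − 71·89)/5249 = 4775/5249.

a = 4.0686, b = 0.9097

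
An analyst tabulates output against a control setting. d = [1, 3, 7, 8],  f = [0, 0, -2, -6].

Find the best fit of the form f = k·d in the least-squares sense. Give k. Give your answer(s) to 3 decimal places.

k = -0.504

Entries of MᵀM: Σd·d = 123.
For Mᵀf: Σd·f = -62.
MᵀM·[k]ᵀ = Mᵀf becomes [[123]]·[k]ᵀ = [-62]ᵀ.
Hence k = -62 / 123 ≈ -0.504065.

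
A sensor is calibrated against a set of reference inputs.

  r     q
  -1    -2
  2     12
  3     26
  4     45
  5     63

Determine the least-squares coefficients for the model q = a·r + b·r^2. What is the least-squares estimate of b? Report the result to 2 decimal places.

b = 1.96

Compute the Gram sums: Σr·r = 55, Σr·r^2 = 223, Σr^2·r^2 = 979.
For Xᵀq: Σr·q = 599, Σr^2·q = 2575.
So XᵀX·[a, b]ᵀ = Xᵀq: [[55, 223]; [223, 979]]·[a, b]ᵀ = [599, 2575]ᵀ.
Determinant 55·979 − 223² = 4116.
a = (599·979 − 223·2575)/4116 = 3049/1029; b = (55·2575 − 223·599)/4116 = 2012/1029.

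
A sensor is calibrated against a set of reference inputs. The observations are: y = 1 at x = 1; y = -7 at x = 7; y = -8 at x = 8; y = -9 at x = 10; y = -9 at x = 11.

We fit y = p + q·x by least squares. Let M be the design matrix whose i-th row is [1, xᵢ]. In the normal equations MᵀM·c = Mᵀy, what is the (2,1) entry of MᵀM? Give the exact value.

Row 2 ↔ basis x, column 1 ↔ basis 1, so (MᵀM)_{2,1} = Σᵢ x = (1)·(1) + (7)·(1) + (8)·(1) + (10)·(1) + (11)·(1) = 37.

37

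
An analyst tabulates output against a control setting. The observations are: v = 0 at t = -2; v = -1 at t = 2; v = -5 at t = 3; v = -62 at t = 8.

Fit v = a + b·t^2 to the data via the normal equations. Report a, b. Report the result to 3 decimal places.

a = 3.812, b = -1.028

Normal-equation sums: Σ1 = 4, Σt^2 = 81, Σt^2·t^2 = 4209.
Right-hand side: Σv = -68, Σt^2·v = -4017.
So XᵀX·[a, b]ᵀ = Xᵀv: [[4, 81]; [81, 4209]]·[a, b]ᵀ = [-68, -4017]ᵀ.
Determinant 4·4209 − 81² = 10275.
a = ((-68)·4209 − 81·(-4017))/10275 = 2611/685; b = (4·(-4017) − 81·(-68))/10275 = -704/685.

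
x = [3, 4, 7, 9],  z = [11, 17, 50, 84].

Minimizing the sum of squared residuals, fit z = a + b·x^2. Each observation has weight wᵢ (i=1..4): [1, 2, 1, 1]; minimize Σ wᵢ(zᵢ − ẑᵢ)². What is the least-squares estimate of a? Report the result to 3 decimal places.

From the data, Σwᵢ·1 = 5, Σwᵢ·x^2 = 171, Σwᵢ·x^2·x^2 = 9555.
Moment sums: Σwᵢ·z = 179, Σwᵢ·x^2·z = 9897.
MᵀWM·[a, b]ᵀ = MᵀWz becomes [[5, 171]; [171, 9555]]·[a, b]ᵀ = [179, 9897]ᵀ.
Δ = 5·9555 − 171² = 18534.
a = (179·9555 − 171·9897)/18534 = 2993/3089; b = (5·9897 − 171·179)/18534 = 3146/3089.

a = 0.969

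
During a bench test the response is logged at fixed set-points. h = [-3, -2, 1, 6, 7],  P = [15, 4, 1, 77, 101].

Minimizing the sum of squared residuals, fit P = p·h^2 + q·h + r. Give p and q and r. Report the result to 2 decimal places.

p = 2.01, q = 0.78, r = -1.53

The normal equations are: 3795·p + 525·q + 99·r = 7873;  525·p + 99·q + 9·r = 1117;  99·p + 9·q + 5·r = 198.
Inverting the 3×3 Gram matrix, [p, q, r]ᵀ = [13229/6594, 2582/3297, -3369/2198]ᵀ.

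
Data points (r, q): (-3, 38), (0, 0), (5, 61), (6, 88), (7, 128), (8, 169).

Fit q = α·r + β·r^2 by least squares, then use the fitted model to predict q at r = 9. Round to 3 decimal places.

q̂ = 218.164

AᵀA·[α, β]ᵀ = Aᵀq reads: 183·α + 1169·β = 2967;  1169·α + 8499·β = 22123.
Determinant 183·8499 − 1169² = 188756.
α = (2967·8499 − 1169·22123)/188756 = -322627/94378; β = (183·22123 − 1169·2967)/188756 = 290043/94378.
At r = 9: q̂ = (-322627/94378)·(9) + (290043/94378)·(81) = 10294920/47189.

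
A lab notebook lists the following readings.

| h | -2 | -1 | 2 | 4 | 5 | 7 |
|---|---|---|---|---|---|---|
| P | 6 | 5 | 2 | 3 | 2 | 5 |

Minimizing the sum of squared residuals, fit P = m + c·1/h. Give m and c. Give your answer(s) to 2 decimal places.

Compute the Gram sums: Σ1 = 6, Σ1/h = -57/140, Σ1/h·1/h = 31809/19600.
And ΣP = 23, Σ1/h·P = -719/140.
Eliminating c: (31809/19600)·(row 1) − (-57/140)·(row 2) gives (37521/3920)·m = (31809/19600)·23 − (-57/140)·(-719/140) = 43164/1225, so m = 6976/1895.
Then c = ((-719/140) − (-57/140)·(6976/1895))/(31809/19600) = -2548/1137.

m = 3.68, c = -2.24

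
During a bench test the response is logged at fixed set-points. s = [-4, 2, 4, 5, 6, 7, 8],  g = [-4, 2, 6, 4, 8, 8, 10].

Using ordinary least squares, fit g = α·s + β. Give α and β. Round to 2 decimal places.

From the data, Σs·s = 210, Σs = 28, Σ1 = 7.
And Σs·g = 248, Σg = 34.
Normal equations: [[210, 28]; [28, 7]]·[α, β]ᵀ = [248, 34]ᵀ.
Δ = 210·7 − 28² = 686.
α = (248·7 − 28·34)/686 = 8/7; β = (210·34 − 28·248)/686 = 2/7.

α = 1.14, β = 0.29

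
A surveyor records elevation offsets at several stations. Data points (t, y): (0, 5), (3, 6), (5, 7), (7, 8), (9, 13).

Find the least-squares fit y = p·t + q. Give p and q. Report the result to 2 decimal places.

Sums needed: Σt·t = 164, Σt = 24, Σ1 = 5.
Right-hand side: Σt·y = 226, Σy = 39.
MᵀM·[p, q]ᵀ = Mᵀy becomes [[164, 24]; [24, 5]]·[p, q]ᵀ = [226, 39]ᵀ.
Eliminating q: 5·(row 1) − 24·(row 2) gives 244·p = 5·226 − 24·39 = 194, so p = 97/122.
Then q = (39 − 24·(97/122))/5 = 243/61.

p = 0.80, q = 3.98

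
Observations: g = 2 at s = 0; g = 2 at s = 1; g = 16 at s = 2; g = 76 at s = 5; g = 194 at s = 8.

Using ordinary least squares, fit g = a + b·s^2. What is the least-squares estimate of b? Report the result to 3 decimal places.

The normal equations are: 5·a + 94·b = 290;  94·a + 4738·b = 14382.
(Σ1 = 5, Σs^2 = 94, Σs^2·s^2 = 4738, Σg = 290, Σs^2·g = 14382.)
det = 5·4738 − 94² = 14854.
a = (290·4738 − 94·14382)/14854 = 11056/7427; b = (5·14382 − 94·290)/14854 = 22325/7427.

b = 3.006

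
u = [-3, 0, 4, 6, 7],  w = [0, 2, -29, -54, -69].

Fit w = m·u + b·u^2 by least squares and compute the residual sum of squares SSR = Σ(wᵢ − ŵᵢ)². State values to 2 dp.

XᵀX·[m, b]ᵀ = Xᵀw reads: 110·m + 596·b = -923;  596·m + 4034·b = -5789.
(Σu·u = 110, Σu·u^2 = 596, Σu^2·u^2 = 4034, Σu·w = -923, Σu^2·w = -5789.)
Δ = 110·4034 − 596² = 88524.
m = ((-923)·4034 − 596·(-5789))/88524 = -45523/14754; b = (110·(-5789) − 596·(-923))/88524 = -14447/14754.
Residuals: -1091/2459, 2, -2437/2459, -581/2459, 1423/2459; SSR = 13696/2459.

SSR = 5.57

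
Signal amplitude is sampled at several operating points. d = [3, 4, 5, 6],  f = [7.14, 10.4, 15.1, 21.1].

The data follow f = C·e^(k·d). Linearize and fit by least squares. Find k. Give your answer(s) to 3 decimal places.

k = 0.362

Taking logs, ln f = k·d + ln C, so regress ln f on d.
XᵀX = [[86.0000, 18.0000]; [18.0000, 4]], rhs = [47.1335, 10.0715]ᵀ  (here Σd = 18.0000, Σ(d)² = 86.0000, Σln f = 10.0715, Σd·ln f = 47.1335).
Slope k = (n·Σd·ln f − Σd·Σln f)/(n·Σ(d)² − (Σd)²) = (4·47.1335 − 18.0000·10.0715)/20.0000 = 0.36236; ln C = (Σln f − k·Σd)/n = 0.88727.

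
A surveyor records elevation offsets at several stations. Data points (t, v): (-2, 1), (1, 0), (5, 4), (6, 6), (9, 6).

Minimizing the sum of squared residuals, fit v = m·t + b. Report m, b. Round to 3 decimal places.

m = 0.580, b = 1.195

XᵀX·[m, b]ᵀ = Xᵀv reads: 147·m + 19·b = 108;  19·m + 5·b = 17.
Determinant 147·5 − 19² = 374.
m = (108·5 − 19·17)/374 = 217/374; b = (147·17 − 19·108)/374 = 447/374.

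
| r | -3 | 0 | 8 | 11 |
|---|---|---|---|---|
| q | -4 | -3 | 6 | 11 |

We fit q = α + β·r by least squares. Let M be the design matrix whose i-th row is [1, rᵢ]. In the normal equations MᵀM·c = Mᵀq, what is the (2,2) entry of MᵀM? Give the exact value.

194

Row 2 ↔ basis r, column 2 ↔ basis r, so (MᵀM)_{2,2} = Σᵢ (r)·(r) = (-3)·(-3) + (0)·(0) + (8)·(8) + (11)·(11) = 194.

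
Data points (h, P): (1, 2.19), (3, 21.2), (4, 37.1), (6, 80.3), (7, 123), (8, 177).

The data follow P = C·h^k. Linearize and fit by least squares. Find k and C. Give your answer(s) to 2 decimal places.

With ln Pᵢ as the transformed response and ln hᵢ as the regressor:
Σln h = 8.3020, Σ(ln h)² = 14.4498, Σln P = 21.8256, Σln h·ln P = 36.3505.
Normal system: [[14.4498, 8.3020]; [8.3020, 6]]·[k, ln C]ᵀ = [36.3505, 21.8256]ᵀ.
Δ = 14.4498·6 − (8.3020)² = 17.7753; k = (36.3505·6 − 8.3020·21.8256)/17.7753 = 2.07627, ln C = (14.4498·21.8256 − 8.3020·36.3505)/17.7753 = 0.76473, so C = exp(0.76473) = 2.14841.

k = 2.08, C = 2.15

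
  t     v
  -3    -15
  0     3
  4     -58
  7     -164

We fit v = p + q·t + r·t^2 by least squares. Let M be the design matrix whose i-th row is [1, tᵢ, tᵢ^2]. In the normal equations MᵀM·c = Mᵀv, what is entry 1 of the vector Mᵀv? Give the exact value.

-234

Entry 1 ↔ basis 1, so (Mᵀv)_{1} = Σᵢ vᵢ = (1)·(-15) + (1)·(3) + (1)·(-58) + (1)·(-164) = -234.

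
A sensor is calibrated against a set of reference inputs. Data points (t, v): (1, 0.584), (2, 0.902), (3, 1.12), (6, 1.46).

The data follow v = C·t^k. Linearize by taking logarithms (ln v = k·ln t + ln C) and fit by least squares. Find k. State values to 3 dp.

Let Y = ln v. Fitting Y = k·ln t + ln C by least squares:
Σln t = 3.5835, Σ(ln t)² = 4.8978, Σln v = -0.1492, Σln t·ln v = 0.7311.
Equations: 4.8978·k + 3.5835·ln C = 0.7311;  3.5835·k + 4·ln C = -0.1492.
Δ = 4.8978·4 − (3.5835)² = 6.7496; k = (0.7311·4 − 3.5835·-0.1492)/6.7496 = 0.51249, ln C = (4.8978·-0.1492 − 3.5835·0.7311)/6.7496 = -0.49643.

k = 0.512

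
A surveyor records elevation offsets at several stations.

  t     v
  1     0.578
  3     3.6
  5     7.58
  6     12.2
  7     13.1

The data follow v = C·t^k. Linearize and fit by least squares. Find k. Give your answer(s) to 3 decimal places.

k = 1.633

Linearized form: ln v = k·ln t + ln C. From the 5 transformed points,
Sums: Σln t = 6.4457, Σ(ln t)² = 10.7942, Σln v = 7.8323, Σln t·ln v = 14.1552.
Normal system: [[10.7942, 6.4457]; [6.4457, 5]]·[k, ln C]ᵀ = [14.1552, 7.8323]ᵀ.
Solving (det = 12.4237): k = 1.63327, ln C = -0.53905.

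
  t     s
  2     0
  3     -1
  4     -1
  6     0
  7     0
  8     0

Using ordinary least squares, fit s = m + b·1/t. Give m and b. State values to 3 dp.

From the data, Σ1 = 6, Σ1/t = 85/56, Σ1/t·1/t = 13757/28224.
For Aᵀs: Σs = -2, Σ1/t·s = -7/12.
AᵀA·[m, b]ᵀ = Aᵀs becomes [[6, 85/56]; [85/56, 13757/28224]]·[m, b]ᵀ = [-2, -7/12]ᵀ.
Determinant 6·(13757/28224) − (85/56)² = 5839/9408.
m = ((-2)·(13757/28224) − (85/56)·(-7/12))/(5839/9408) = -2524/17517; b = (6·(-7/12) − (85/56)·(-2))/(5839/9408) = -4368/5839.

m = -0.144, b = -0.748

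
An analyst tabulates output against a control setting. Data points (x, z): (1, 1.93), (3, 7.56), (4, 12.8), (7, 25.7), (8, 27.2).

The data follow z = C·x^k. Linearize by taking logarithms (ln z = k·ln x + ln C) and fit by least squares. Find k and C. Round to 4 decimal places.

Taking logs, ln z = k·ln x + ln C, so regress ln z on ln x.
Over the data: Σln x = 6.5103, Σ(ln x)² = 11.2394, Σln z = 11.7795, Σln x·ln z = 18.9429.
Normal system: [[11.2394, 6.5103]; [6.5103, 5]]·[k, ln C]ᵀ = [18.9429, 11.7795]ᵀ.
Δ = 11.2394·5 − (6.5103)² = 13.8136; k = (18.9429·5 − 6.5103·11.7795)/13.8136 = 1.30498, ln C = (11.2394·11.7795 − 6.5103·18.9429)/13.8136 = 0.65676, so C = exp(0.65676) = 1.92853.

k = 1.3050, C = 1.9285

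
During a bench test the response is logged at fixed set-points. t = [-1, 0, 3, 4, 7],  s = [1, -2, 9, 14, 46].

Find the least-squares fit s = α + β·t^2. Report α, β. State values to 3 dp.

α = -0.712, β = 0.954

The normal system XᵀX·[α, β]ᵀ = Xᵀs is [[5, 75]; [75, 2739]]·[α, β]ᵀ = [68, 2560]ᵀ.
Determinant 5·2739 − 75² = 8070.
α = (68·2739 − 75·2560)/8070 = -958/1345; β = (5·2560 − 75·68)/8070 = 770/807.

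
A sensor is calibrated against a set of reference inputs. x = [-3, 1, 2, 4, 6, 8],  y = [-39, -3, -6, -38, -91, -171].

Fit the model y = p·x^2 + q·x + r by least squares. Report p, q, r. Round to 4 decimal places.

Entries of AᵀA: Σx^2·x^2 = 5746, Σx^2·x = 774, Σx^2 = 130, Σx·x = 130, Σx = 18, Σ1 = 6.
Moment sums: Σx^2·y = -15206, Σx·y = -1964, Σy = -348.
Normal equations: [[5746, 774, 130]; [774, 130, 18]; [130, 18, 6]]·[p, q, r]ᵀ = [-15206, -1964, -348]ᵀ.
Inverting the 3×3 Gram matrix, [p, q, r]ᵀ = [-86001/28190, 46642/14095, -51517/28190]ᵀ.

p = -3.0508, q = 3.3091, r = -1.8275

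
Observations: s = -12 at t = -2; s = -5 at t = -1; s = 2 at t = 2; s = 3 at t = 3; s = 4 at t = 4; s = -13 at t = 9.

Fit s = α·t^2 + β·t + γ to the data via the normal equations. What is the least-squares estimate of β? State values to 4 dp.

β = 3.4658

The normal system AᵀA·[α, β, γ]ᵀ = Aᵀs is [[6931, 819, 115]; [819, 115, 15]; [115, 15, 6]]·[α, β, γ]ᵀ = [-1007, -59, -21]ᵀ.
Row-reducing yields α = -65091/125756, β = 435851/125756, γ = -70549/31439.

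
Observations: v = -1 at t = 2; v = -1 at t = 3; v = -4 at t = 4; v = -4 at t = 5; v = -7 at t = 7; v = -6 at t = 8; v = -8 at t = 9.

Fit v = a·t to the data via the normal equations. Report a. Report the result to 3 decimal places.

a = -0.847

Forming AᵀA = [[248]] and Aᵀv = [-210]ᵀ gives AᵀA·[a]ᵀ = Aᵀv.
Hence a = -210 / 248 ≈ -0.846774.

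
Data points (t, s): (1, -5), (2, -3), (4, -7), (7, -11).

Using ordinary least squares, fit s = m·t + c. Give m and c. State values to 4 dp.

m = -1.1905, c = -2.3333

Compute the Gram sums: Σt·t = 70, Σt = 14, Σ1 = 4.
And Σt·s = -116, Σs = -26.
So AᵀA·[m, c]ᵀ = Aᵀs: [[70, 14]; [14, 4]]·[m, c]ᵀ = [-116, -26]ᵀ.
det = 70·4 − 14² = 84.
m = ((-116)·4 − 14·(-26))/84 = -25/21; c = (70·(-26) − 14·(-116))/84 = -7/3.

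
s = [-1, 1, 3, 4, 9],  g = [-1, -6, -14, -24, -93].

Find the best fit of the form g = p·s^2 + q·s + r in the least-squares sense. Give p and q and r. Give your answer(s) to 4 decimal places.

p = -0.9462, q = -1.5759, r = -2.1186

The normal system XᵀX·[p, q, r]ᵀ = Xᵀg is [[6900, 820, 108]; [820, 108, 16]; [108, 16, 5]]·[p, q, r]ᵀ = [-8050, -980, -138]ᵀ.
Row-reducing yields p = -2903/3068, q = -4835/3068, r = -125/59.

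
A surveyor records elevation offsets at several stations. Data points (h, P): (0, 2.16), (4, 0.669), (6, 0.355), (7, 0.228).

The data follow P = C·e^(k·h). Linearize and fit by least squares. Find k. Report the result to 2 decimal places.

k = -0.31

Taking logs, ln P = k·h + ln C, so regress ln P on h.
Σh = 17.0000, Σ(h)² = 101.0000, Σln P = -2.1459, Σh·ln P = -18.1706.
Equations: 101.0000·k + 17.0000·ln C = -18.1706;  17.0000·k + 4·ln C = -2.1459.
Δ = 101.0000·4 − (17.0000)² = 115.0000; k = (-18.1706·4 − 17.0000·-2.1459)/115.0000 = -0.31480, ln C = (101.0000·-2.1459 − 17.0000·-18.1706)/115.0000 = 0.80142.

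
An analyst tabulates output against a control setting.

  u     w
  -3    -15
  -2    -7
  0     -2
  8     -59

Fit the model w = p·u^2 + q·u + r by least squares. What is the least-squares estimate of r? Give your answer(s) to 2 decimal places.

r = -1.57

Sums needed: Σu^2·u^2 = 4193, Σu^2·u = 477, Σu^2 = 77, Σu·u = 77, Σu = 3, Σ1 = 4.
Moment sums: Σu^2·w = -3939, Σu·w = -413, Σw = -83.
Normal equations: [[4193, 477, 77]; [477, 77, 3]; [77, 3, 4]]·[p, q, r]ᵀ = [-3939, -413, -83]ᵀ.
Inverting the 3×3 Gram matrix, [p, q, r]ᵀ = [-4301/4132, 61547/53716, -42221/26858]ᵀ.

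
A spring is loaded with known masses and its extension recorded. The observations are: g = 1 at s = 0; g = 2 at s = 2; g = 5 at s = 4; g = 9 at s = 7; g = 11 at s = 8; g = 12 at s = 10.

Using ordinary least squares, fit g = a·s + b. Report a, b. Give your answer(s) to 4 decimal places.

The normal system XᵀX·[a, b]ᵀ = Xᵀg is [[233, 31]; [31, 6]]·[a, b]ᵀ = [295, 40]ᵀ.
Δ = 233·6 − 31² = 437.
a = (295·6 − 31·40)/437 = 530/437; b = (233·40 − 31·295)/437 = 175/437.

a = 1.2128, b = 0.4005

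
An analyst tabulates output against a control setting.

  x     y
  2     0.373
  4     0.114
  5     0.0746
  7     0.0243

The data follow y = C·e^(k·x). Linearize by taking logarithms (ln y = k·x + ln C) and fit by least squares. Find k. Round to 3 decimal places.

Let Y = ln y. Fitting Y = k·x + ln C by least squares:
Σx = 18.0000, Σ(x)² = 94.0000, Σln y = -9.4706, Σx·ln y = -49.6576.
Equations: 94.0000·k + 18.0000·ln C = -49.6576;  18.0000·k + 4·ln C = -9.4706.
Δ = 94.0000·4 − (18.0000)² = 52.0000; k = (-49.6576·4 − 18.0000·-9.4706)/52.0000 = -0.54152, ln C = (94.0000·-9.4706 − 18.0000·-49.6576)/52.0000 = 0.06919.

k = -0.542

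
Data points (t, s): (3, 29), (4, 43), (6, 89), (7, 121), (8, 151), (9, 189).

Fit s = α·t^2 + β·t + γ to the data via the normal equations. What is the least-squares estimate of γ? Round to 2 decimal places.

Setting ∂/∂α … = 0 gives: 14691·α + 1891·β + 255·γ = 35055;  1891·α + 255·β + 37·γ = 4549;  255·α + 37·β + 6·γ = 622.
Inverting the 3×3 Gram matrix, [α, β, γ]ᵀ = [44/21, 12/7, 85/21]ᵀ.

γ = 4.05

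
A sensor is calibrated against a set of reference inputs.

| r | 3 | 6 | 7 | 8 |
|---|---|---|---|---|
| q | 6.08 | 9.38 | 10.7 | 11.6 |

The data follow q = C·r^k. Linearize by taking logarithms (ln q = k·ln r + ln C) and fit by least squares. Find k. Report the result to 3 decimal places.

k = 0.659

Taking logs, ln q = k·ln r + ln C, so regress ln q on ln r.
Σln r = 6.9157, Σ(ln r)² = 12.5280, Σln q = 8.8648, Σln r·ln q = 15.7030.
Equations: 12.5280·k + 6.9157·ln C = 15.7030;  6.9157·k + 4·ln C = 8.8648.
Δ = 12.5280·4 − (6.9157)² = 2.2847; k = (15.7030·4 − 6.9157·8.8648)/2.2847 = 0.65883, ln C = (12.5280·8.8648 − 6.9157·15.7030)/2.2847 = 1.07713.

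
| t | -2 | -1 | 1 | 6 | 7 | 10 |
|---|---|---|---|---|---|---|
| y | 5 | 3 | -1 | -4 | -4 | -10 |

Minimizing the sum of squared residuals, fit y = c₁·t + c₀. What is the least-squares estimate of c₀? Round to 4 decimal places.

c₀ = 1.9645

Normal-equation sums: Σt·t = 191, Σt = 21, Σ1 = 6.
For Xᵀy: Σt·y = -166, Σy = -11.
det = 191·6 − 21² = 705.
c₁ = ((-166)·6 − 21·(-11))/705 = -51/47; c₀ = (191·(-11) − 21·(-166))/705 = 277/141.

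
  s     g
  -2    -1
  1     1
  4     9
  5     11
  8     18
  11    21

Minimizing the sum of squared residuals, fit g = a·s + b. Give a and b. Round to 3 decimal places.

a = 1.858, b = 1.470

Sums needed: Σs·s = 231, Σs = 27, Σ1 = 6.
Right-hand side: Σs·g = 469, Σg = 59.
So MᵀM·[a, b]ᵀ = Mᵀg: [[231, 27]; [27, 6]]·[a, b]ᵀ = [469, 59]ᵀ.
Determinant 231·6 − 27² = 657.
a = (469·6 − 27·59)/657 = 407/219; b = (231·59 − 27·469)/657 = 322/219.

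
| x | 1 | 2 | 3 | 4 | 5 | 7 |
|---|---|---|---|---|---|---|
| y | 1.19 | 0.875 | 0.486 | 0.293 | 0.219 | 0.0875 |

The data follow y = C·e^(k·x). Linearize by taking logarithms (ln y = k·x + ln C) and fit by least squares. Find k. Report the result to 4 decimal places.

Linearized form: ln y = k·x + ln C. From the 6 transformed points,
Σx = 22.0000, Σ(x)² = 104.0000, Σln y = -5.8635, Σx·ln y = -31.8143.
Equations: 104.0000·k + 22.0000·ln C = -31.8143;  22.0000·k + 6·ln C = -5.8635.
Solving (det = 140.0000): k = -0.44206, ln C = 0.64364.

k = -0.4421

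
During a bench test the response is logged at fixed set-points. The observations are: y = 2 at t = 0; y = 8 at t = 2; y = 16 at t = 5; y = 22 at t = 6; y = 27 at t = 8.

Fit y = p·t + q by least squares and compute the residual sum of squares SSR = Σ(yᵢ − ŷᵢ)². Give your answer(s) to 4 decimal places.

With design matrix A, AᵀA = [[129, 21]; [21, 5]] and Aᵀy = [444, 75]ᵀ.
Δ = 129·5 − 21² = 204.
p = (444·5 − 21·75)/204 = 215/68; q = (129·75 − 21·444)/204 = 117/68.
Residuals: 19/68, -3/68, -26/17, 89/68, -1/68; SSR = 281/68.

SSR = 4.1324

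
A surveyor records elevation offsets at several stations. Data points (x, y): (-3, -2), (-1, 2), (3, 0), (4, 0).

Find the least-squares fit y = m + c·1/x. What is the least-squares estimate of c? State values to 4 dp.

From the data, Σ1 = 4, Σ1/x = -3/4, Σ1/x·1/x = 185/144.
Right-hand side: Σy = 0, Σ1/x·y = -4/3.
Normal equations: [[4, -3/4]; [-3/4, 185/144]]·[m, c]ᵀ = [0, -4/3]ᵀ.
Determinant 4·(185/144) − (-3/4)² = 659/144.
m = (0·(185/144) − (-3/4)·(-4/3))/(659/144) = -144/659; c = (4·(-4/3) − (-3/4)·0)/(659/144) = -768/659.

c = -1.1654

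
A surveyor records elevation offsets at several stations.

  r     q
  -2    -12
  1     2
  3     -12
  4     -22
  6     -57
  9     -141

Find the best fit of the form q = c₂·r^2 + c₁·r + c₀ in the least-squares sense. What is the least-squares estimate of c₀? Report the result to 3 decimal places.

c₀ = 0.714

Compute the Gram sums: Σr^2·r^2 = 8211, Σr^2·r = 1029, Σr^2 = 147, Σr·r = 147, Σr = 21, Σ1 = 6.
Moment sums: Σr^2·q = -13979, Σr·q = -1709, Σq = -242.
So MᵀM·[c₂, c₁, c₀]ᵀ = Mᵀq: [[8211, 1029, 147]; [1029, 147, 21]; [147, 21, 6]]·[c₂, c₁, c₀]ᵀ = [-13979, -1709, -242]ᵀ.
Solving the 3×3 system (Gaussian elimination) gives c₂ = -2, c₁ = 334/147, c₀ = 5/7.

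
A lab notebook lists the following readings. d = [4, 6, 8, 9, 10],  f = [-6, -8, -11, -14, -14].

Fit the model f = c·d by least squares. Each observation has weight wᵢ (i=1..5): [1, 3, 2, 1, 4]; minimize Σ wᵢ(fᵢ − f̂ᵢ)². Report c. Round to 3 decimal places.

Compute the Gram sums: Σwᵢ·d·d = 733.
Moment sums: Σwᵢ·d·f = -1030.
XᵀWX·[c]ᵀ = XᵀWf becomes [[733]]·[c]ᵀ = [-1030]ᵀ.
Hence c = -1030 / 733 ≈ -1.40518.

c = -1.405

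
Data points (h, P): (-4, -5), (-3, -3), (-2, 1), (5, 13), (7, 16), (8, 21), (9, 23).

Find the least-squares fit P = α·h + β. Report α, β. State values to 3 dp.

α = 2.046, β = 3.584

AᵀA·[α, β]ᵀ = AᵀP reads: 248·α + 20·β = 579;  20·α + 7·β = 66.
(Σh·h = 248, Σh = 20, Σ1 = 7, Σh·P = 579, ΣP = 66.)
Eliminating β: 7·(row 1) − 20·(row 2) gives 1336·α = 7·579 − 20·66 = 2733, so α = 2733/1336.
Then β = (66 − 20·(2733/1336))/7 = 1197/334.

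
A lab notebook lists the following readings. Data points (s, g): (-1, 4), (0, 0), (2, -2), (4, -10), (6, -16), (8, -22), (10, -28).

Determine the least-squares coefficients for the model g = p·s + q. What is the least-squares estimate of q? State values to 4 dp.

q = 1.4816

The normal system AᵀA·[p, q]ᵀ = Aᵀg is [[221, 29]; [29, 7]]·[p, q]ᵀ = [-600, -74]ᵀ.
det = 221·7 − 29² = 706.
p = ((-600)·7 − 29·(-74))/706 = -1027/353; q = (221·(-74) − 29·(-600))/706 = 523/353.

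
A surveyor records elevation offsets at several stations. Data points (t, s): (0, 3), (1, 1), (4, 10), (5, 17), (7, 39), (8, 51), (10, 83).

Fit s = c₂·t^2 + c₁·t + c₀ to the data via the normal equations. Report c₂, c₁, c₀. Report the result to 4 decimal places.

c₂ = 1.0184, c₁ = -2.0896, c₀ = 2.4920

Forming MᵀM = [[17379, 2045, 255]; [2045, 255, 35]; [255, 35, 7]] and Mᵀs = [14061, 1637, 204]ᵀ gives MᵀM·[c₂, c₁, c₀]ᵀ = Mᵀs.
Row-reducing yields c₂ = 38693/37994, c₁ = -36087/17270, c₀ = 47340/18997.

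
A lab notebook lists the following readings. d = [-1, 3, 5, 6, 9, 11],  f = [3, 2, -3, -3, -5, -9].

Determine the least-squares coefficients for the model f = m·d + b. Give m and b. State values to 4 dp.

Setting ∂/∂m … = 0 gives: 273·m + 33·b = -174;  33·m + 6·b = -15.
(Σd·d = 273, Σd = 33, Σ1 = 6, Σd·f = -174, Σf = -15.)
Determinant 273·6 − 33² = 549.
m = ((-174)·6 − 33·(-15))/549 = -1; b = (273·(-15) − 33·(-174))/549 = 3.

m = -1.0000, b = 3.0000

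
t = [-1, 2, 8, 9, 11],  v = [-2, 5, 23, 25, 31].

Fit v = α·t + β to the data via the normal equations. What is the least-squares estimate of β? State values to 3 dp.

β = 0.241

Setting ∂/∂α … = 0 gives: 271·α + 29·β = 762;  29·α + 5·β = 82.
Δ = 271·5 − 29² = 514.
α = (762·5 − 29·82)/514 = 716/257; β = (271·82 − 29·762)/514 = 62/257.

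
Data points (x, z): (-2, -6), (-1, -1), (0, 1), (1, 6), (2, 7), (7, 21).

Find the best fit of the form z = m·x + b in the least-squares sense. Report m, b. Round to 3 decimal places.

Entries of MᵀM: Σx·x = 59, Σx = 7, Σ1 = 6.
Right-hand side: Σx·z = 180, Σz = 28.
So MᵀM·[m, b]ᵀ = Mᵀz: [[59, 7]; [7, 6]]·[m, b]ᵀ = [180, 28]ᵀ.
Δ = 59·6 − 7² = 305.
m = (180·6 − 7·28)/305 = 884/305; b = (59·28 − 7·180)/305 = 392/305.

m = 2.898, b = 1.285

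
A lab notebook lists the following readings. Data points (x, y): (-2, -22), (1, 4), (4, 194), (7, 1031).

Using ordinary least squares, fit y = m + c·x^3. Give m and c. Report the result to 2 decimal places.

Setting ∂/∂m … = 0 gives: 4·m + 400·c = 1207;  400·m + 121810·c = 366229.
(Σ1 = 4, Σx^3 = 400, Σx^3·x^3 = 121810, Σy = 1207, Σx^3·y = 366229.)
Eliminating c: 121810·(row 1) − 400·(row 2) gives 327240·m = 121810·1207 − 400·366229 = 533070, so m = 5923/3636.
Then c = (366229 − 400·(5923/3636))/121810 = 27281/9090.

m = 1.63, c = 3.00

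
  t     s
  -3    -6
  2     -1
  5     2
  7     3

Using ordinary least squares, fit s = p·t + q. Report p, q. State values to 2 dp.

p = 0.93, q = -3.04

The normal system XᵀX·[p, q]ᵀ = Xᵀs is [[87, 11]; [11, 4]]·[p, q]ᵀ = [47, -2]ᵀ.
Δ = 87·4 − 11² = 227.
p = (47·4 − 11·(-2))/227 = 210/227; q = (87·(-2) − 11·47)/227 = -691/227.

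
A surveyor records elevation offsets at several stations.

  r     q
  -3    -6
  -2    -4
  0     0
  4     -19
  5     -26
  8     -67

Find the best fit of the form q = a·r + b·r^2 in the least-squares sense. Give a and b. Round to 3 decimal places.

a = -0.613, b = -0.966

Compute the Gram sums: Σr·r = 118, Σr·r^2 = 666, Σr^2·r^2 = 5074.
Right-hand side: Σr·q = -716, Σr^2·q = -5312.
Normal equations: [[118, 666]; [666, 5074]]·[a, b]ᵀ = [-716, -5312]ᵀ.
Determinant 118·5074 − 666² = 155176.
a = ((-716)·5074 − 666·(-5312))/155176 = -73/119; b = (118·(-5312) − 666·(-716))/155176 = -115/119.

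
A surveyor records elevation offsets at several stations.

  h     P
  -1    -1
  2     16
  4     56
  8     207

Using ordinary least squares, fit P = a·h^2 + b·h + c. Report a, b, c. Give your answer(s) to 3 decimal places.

a = 2.919, b = 2.666, c = -1.202

Forming MᵀM = [[4369, 583, 85]; [583, 85, 13]; [85, 13, 4]] and MᵀP = [14207, 1913, 278]ᵀ gives MᵀM·[a, b, c]ᵀ = MᵀP.
Row-reducing yields a = 10031/3436, b = 9161/3436, c = -2065/1718.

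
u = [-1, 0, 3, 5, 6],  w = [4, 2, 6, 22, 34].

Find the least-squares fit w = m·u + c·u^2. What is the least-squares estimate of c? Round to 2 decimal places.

c = 1.29

With design matrix X, XᵀX = [[71, 367]; [367, 2003]] and Xᵀw = [328, 1832]ᵀ.
det = 71·2003 − 367² = 7524.
m = (328·2003 − 367·1832)/7524 = -1280/627; c = (71·1832 − 367·328)/7524 = 808/627.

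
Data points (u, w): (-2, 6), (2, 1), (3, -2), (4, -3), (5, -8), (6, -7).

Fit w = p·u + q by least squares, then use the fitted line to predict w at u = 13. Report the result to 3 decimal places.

Entries of MᵀM: Σu·u = 94, Σu = 18, Σ1 = 6.
For Mᵀw: Σu·w = -110, Σw = -13.
Eliminating q: 6·(row 1) − 18·(row 2) gives 240·p = 6·(-110) − 18·(-13) = -426, so p = -71/40.
Then q = ((-13) − 18·(-71/40))/6 = 379/120.
At u = 13: ŵ = (-71/40)·(13) + (379/120)·(1) = -239/12.

ŵ = -19.917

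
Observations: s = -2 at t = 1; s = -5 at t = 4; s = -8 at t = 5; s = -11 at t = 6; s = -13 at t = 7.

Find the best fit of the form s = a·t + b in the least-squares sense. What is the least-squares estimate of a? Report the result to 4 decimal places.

a = -1.8679

Sums needed: Σt·t = 127, Σt = 23, Σ1 = 5.
Right-hand side: Σt·s = -219, Σs = -39.
AᵀA·[a, b]ᵀ = Aᵀs becomes [[127, 23]; [23, 5]]·[a, b]ᵀ = [-219, -39]ᵀ.
Eliminating b: 5·(row 1) − 23·(row 2) gives 106·a = 5·(-219) − 23·(-39) = -198, so a = -99/53.
Then b = ((-39) − 23·(-99/53))/5 = 42/53.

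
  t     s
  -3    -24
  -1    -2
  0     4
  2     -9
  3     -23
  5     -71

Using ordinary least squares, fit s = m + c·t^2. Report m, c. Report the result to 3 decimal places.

With design matrix M, MᵀM = [[6, 48]; [48, 804]] and Mᵀs = [-125, -2236]ᵀ.
Determinant 6·804 − 48² = 2520.
m = ((-125)·804 − 48·(-2236))/2520 = 569/210; c = (6·(-2236) − 48·(-125))/2520 = -103/35.

m = 2.710, c = -2.943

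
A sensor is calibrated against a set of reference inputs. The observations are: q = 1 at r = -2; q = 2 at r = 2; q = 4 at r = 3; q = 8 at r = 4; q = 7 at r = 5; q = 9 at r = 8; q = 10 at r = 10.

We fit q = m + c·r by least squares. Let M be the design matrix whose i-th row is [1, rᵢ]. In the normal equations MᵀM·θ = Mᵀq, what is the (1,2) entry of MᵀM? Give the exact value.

30

Row 1 ↔ basis 1, column 2 ↔ basis r, so (MᵀM)_{1,2} = Σᵢ r = (1)·(-2) + (1)·(2) + (1)·(3) + (1)·(4) + (1)·(5) + (1)·(8) + (1)·(10) = 30.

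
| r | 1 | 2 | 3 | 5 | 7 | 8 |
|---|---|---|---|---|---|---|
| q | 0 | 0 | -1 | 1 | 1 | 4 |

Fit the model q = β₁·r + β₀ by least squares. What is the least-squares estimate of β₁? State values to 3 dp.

β₁ = 0.492

Compute the Gram sums: Σr·r = 152, Σr = 26, Σ1 = 6.
For Mᵀq: Σr·q = 41, Σq = 5.
det = 152·6 − 26² = 236.
β₁ = (41·6 − 26·5)/236 = 29/59; β₀ = (152·5 − 26·41)/236 = -153/118.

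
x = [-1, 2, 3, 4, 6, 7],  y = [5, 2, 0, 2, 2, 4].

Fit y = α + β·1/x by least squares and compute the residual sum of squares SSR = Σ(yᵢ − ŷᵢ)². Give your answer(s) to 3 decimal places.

SSR = 6.650

Entries of AᵀA: Σ1 = 6, Σ1/x = 11/28, Σ1/x·1/x = 10385/7056.
Right-hand side: Σy = 15, Σ1/x·y = -109/42.
Normal equations: [[6, 11/28]; [11/28, 10385/7056]]·[α, β]ᵀ = [15, -109/42]ᵀ.
Eliminating β: (10385/7056)·(row 1) − (11/28)·(row 2) gives (20407/2352)·α = (10385/7056)·15 − (11/28)·(-109/42) = 54323/2352, so α = 54323/20407.
Then β = ((-109/42) − (11/28)·(54323/20407))/(10385/7056) = -50484/20407.
Residuals: -2772/20407, 11733/20407, -37495/20407, -888/20407, -5095/20407, 34517/20407; SSR = 135708/20407.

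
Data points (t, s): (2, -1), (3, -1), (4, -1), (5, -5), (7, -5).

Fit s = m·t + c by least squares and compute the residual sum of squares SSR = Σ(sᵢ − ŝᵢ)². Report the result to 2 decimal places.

Forming XᵀX = [[103, 21]; [21, 5]] and Xᵀs = [-69, -13]ᵀ gives XᵀX·[m, c]ᵀ = Xᵀs.
Determinant 103·5 − 21² = 74.
m = ((-69)·5 − 21·(-13))/74 = -36/37; c = (103·(-13) − 21·(-69))/74 = 55/37.
Residuals: -20/37, 16/37, 52/37, -60/37, 12/37; SSR = 192/37.

SSR = 5.19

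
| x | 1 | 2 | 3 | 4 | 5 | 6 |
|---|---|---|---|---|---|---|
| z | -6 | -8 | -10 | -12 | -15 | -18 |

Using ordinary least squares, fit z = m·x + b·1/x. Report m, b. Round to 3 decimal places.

The normal system MᵀM·[m, b]ᵀ = Mᵀz is [[91, 6]; [6, 5369/3600]]·[m, b]ᵀ = [-283, -67/3]ᵀ.
Eliminating b: (5369/3600)·(row 1) − 6·(row 2) gives (358979/3600)·m = (5369/3600)·(-283) − 6·(-67/3) = -1037027/3600, so m = -1037027/358979.
Then b = ((-67/3) − 6·(-1037027/358979))/(5369/3600) = -1203600/358979.

m = -2.889, b = -3.353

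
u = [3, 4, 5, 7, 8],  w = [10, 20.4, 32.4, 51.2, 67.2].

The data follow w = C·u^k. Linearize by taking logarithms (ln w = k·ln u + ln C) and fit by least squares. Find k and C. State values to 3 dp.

k = 1.875, C = 1.409

With ln wᵢ as the transformed response and ln uᵢ as the regressor:
Sums: Σln u = 8.1197, Σ(ln u)² = 13.8297, Σln w = 16.9397, Σln u·ln w = 28.7162.
Normal system: [[13.8297, 8.1197]; [8.1197, 5]]·[k, ln C]ᵀ = [28.7162, 16.9397]ᵀ.
Slope k = (n·Σln u·ln w − Σln u·Σln w)/(n·Σ(ln u)² − (Σln u)²) = (5·28.7162 − 8.1197·16.9397)/3.2190 = 1.87499; ln C = (Σln w − k·Σln u)/n = 0.34306, so C = exp(0.34306) = 1.40926.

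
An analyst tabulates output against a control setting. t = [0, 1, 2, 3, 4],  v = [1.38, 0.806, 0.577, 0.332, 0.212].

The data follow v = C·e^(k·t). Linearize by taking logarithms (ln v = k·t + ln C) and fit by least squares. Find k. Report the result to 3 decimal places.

k = -0.463

Taking logs, ln v = k·t + ln C, so regress ln v on t.
Σt = 10.0000, Σ(t)² = 30.0000, Σln v = -3.0973, Σt·ln v = -10.8280.
Equations: 30.0000·k + 10.0000·ln C = -10.8280;  10.0000·k + 5·ln C = -3.0973.
Slope k = (n·Σt·ln v − Σt·Σln v)/(n·Σ(t)² − (Σt)²) = (5·-10.8280 − 10.0000·-3.0973)/50.0000 = -0.46335; ln C = (Σln v − k·Σt)/n = 0.30723.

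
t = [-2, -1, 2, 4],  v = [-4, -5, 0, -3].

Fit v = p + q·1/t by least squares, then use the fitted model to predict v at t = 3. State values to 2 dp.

Sums needed: Σ1 = 4, Σ1/t = -3/4, Σ1/t·1/t = 25/16.
For Aᵀv: Σv = -12, Σ1/t·v = 25/4.
AᵀA·[p, q]ᵀ = Aᵀv becomes [[4, -3/4]; [-3/4, 25/16]]·[p, q]ᵀ = [-12, 25/4]ᵀ.
det = 4·(25/16) − (-3/4)² = 91/16.
p = ((-12)·(25/16) − (-3/4)·(25/4))/(91/16) = -225/91; q = (4·(25/4) − (-3/4)·(-12))/(91/16) = 256/91.
At t = 3: v̂ = (-225/91)·(1) + (256/91)·(1/3) = -419/273.

v̂ = -1.53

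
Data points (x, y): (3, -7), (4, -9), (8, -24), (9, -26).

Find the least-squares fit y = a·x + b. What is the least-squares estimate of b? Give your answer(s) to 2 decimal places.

b = 3.58

Entries of AᵀA: Σx·x = 170, Σx = 24, Σ1 = 4.
Right-hand side: Σx·y = -483, Σy = -66.
Δ = 170·4 − 24² = 104.
a = ((-483)·4 − 24·(-66))/104 = -87/26; b = (170·(-66) − 24·(-483))/104 = 93/26.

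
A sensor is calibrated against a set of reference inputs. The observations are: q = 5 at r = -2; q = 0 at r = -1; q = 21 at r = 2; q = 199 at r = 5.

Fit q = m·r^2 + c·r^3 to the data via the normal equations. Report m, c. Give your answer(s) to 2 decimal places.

The normal system AᵀA·[m, c]ᵀ = Aᵀq is [[658, 3124]; [3124, 15754]]·[m, c]ᵀ = [5079, 25003]ᵀ.
Eliminating c: 15754·(row 1) − 3124·(row 2) gives 606756·m = 15754·5079 − 3124·25003 = 1905194, so m = 952597/303378.
Then c = (25003 − 3124·(952597/303378))/15754 = 292589/303378.

m = 3.14, c = 0.96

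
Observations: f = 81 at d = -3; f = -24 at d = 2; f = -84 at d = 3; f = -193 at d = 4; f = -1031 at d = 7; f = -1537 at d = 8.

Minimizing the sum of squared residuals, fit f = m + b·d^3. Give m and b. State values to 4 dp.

Sums needed: Σ1 = 6, Σd^3 = 927, Σd^3·d^3 = 385411.
Moment sums: Σf = -2788, Σd^3·f = -1157576.
det = 6·385411 − 927² = 1453137.
m = ((-2788)·385411 − 927·(-1157576))/1453137 = -1452916/1453137; b = (6·(-1157576) − 927·(-2788))/1453137 = -1453660/484379.

m = -0.9998, b = -3.0011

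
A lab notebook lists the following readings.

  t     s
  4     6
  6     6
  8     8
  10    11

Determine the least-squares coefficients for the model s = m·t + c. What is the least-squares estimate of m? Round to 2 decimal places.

m = 0.85

Compute the Gram sums: Σt·t = 216, Σt = 28, Σ1 = 4.
And Σt·s = 234, Σs = 31.
Normal equations: [[216, 28]; [28, 4]]·[m, c]ᵀ = [234, 31]ᵀ.
Eliminating c: 4·(row 1) − 28·(row 2) gives 80·m = 4·234 − 28·31 = 68, so m = 17/20.
Then c = (31 − 28·(17/20))/4 = 9/5.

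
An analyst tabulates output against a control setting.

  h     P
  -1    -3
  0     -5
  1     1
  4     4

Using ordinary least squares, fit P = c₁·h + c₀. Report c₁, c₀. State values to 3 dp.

From the data, Σh·h = 18, Σh = 4, Σ1 = 4.
For MᵀP: Σh·P = 20, ΣP = -3.
MᵀM·[c₁, c₀]ᵀ = MᵀP becomes [[18, 4]; [4, 4]]·[c₁, c₀]ᵀ = [20, -3]ᵀ.
Determinant 18·4 − 4² = 56.
c₁ = (20·4 − 4·(-3))/56 = 23/14; c₀ = (18·(-3) − 4·20)/56 = -67/28.

c₁ = 1.643, c₀ = -2.393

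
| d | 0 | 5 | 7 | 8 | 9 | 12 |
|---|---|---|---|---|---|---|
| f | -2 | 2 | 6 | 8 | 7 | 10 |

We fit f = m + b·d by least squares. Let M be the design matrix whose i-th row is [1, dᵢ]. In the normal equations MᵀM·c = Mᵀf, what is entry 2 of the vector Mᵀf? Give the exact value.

299

Entry 2 ↔ basis d, so (Mᵀf)_{2} = Σᵢ (d)·fᵢ = (0)·(-2) + (5)·(2) + (7)·(6) + (8)·(8) + (9)·(7) + (12)·(10) = 299.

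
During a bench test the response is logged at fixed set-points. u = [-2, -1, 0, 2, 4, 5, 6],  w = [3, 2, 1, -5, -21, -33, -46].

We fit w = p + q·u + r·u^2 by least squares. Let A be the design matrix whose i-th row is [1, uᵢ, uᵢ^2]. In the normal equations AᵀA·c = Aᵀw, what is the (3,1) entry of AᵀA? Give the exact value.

86

Row 3 ↔ basis u^2, column 1 ↔ basis 1, so (AᵀA)_{3,1} = Σᵢ u^2 = (4)·(1) + (1)·(1) + (0)·(1) + (4)·(1) + (16)·(1) + (25)·(1) + (36)·(1) = 86.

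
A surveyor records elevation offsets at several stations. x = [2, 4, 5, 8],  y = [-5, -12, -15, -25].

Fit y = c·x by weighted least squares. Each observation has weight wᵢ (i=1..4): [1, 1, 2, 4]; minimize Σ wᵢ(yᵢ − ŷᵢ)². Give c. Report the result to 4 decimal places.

The normal equations are: 326·c = -1008.
c = (-1008)/326 = -3.09202.

c = -3.0920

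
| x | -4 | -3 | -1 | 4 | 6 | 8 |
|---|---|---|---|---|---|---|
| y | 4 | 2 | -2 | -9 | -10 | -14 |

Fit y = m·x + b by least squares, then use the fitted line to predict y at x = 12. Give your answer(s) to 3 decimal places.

Compute the Gram sums: Σx·x = 142, Σx = 10, Σ1 = 6.
Moment sums: Σx·y = -228, Σy = -29.
So MᵀM·[m, b]ᵀ = Mᵀy: [[142, 10]; [10, 6]]·[m, b]ᵀ = [-228, -29]ᵀ.
Δ = 142·6 − 10² = 752.
m = ((-228)·6 − 10·(-29))/752 = -539/376; b = (142·(-29) − 10·(-228))/752 = -919/376.
At x = 12: ŷ = (-539/376)·(12) + (-919/376)·(1) = -7387/376.

ŷ = -19.646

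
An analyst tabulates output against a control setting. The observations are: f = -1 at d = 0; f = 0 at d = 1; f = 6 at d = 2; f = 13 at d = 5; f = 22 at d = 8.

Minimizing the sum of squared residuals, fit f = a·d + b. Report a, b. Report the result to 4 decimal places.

a = 2.9206, b = -1.3458

The normal system XᵀX·[a, b]ᵀ = Xᵀf is [[94, 16]; [16, 5]]·[a, b]ᵀ = [253, 40]ᵀ.
Eliminating b: 5·(row 1) − 16·(row 2) gives 214·a = 5·253 − 16·40 = 625, so a = 625/214.
Then b = (40 − 16·(625/214))/5 = -144/107.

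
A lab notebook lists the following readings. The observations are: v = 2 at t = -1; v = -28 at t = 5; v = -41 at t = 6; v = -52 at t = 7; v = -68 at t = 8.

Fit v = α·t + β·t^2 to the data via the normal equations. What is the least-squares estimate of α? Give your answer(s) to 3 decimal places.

α = -1.492

Forming XᵀX = [[175, 1195]; [1195, 8419]] and Xᵀv = [-1296, -9074]ᵀ gives XᵀX·[α, β]ᵀ = Xᵀv.
det = 175·8419 − 1195² = 45300.
α = ((-1296)·8419 − 1195·(-9074))/45300 = -33797/22650; β = (175·(-9074) − 1195·(-1296))/45300 = -3923/4530.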